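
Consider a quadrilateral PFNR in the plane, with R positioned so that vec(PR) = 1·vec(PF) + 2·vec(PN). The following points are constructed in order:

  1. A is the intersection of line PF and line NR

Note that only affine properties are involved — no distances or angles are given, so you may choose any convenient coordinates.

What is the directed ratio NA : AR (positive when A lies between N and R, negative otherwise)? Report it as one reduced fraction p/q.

Assign P = (0, 0), F = (1, 0), N = (0, 1), R = (1, 2) — the answer is frame-independent, so this choice is without loss of generality.
1. A is the intersection of line PF and line NR ⇒ A = (-1, 0)
A = N + t·(R−N) with t = -1, so NA:AR = t:(1−t) = -1:2

NA:AR = -1/2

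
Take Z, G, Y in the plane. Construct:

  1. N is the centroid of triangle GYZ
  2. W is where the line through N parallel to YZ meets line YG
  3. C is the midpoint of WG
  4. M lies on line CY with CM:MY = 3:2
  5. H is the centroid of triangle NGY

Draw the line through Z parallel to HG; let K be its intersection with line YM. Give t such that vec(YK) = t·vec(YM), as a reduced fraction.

Choose coordinates Z = (0, 0), G = (1, 0), Y = (0, 1).
1. N is the centroid of triangle GYZ ⇒ N = (1/3, 1/3)
2. W is where the line through N parallel to YZ meets line YG ⇒ W = (1/3, 2/3)
3. C is the midpoint of WG ⇒ C = (2/3, 1/3)
4. M lies on line CY with CM:MY = 3:2 ⇒ M = (4/15, 11/15)
5. H is the centroid of triangle NGY ⇒ H = (4/9, 4/9)
through Z parallel to HG: direction (5/9, -4/9); meets YM at K = (5, -4)
K = Y + t·(M−Y) with t = 75/4

t = 75/4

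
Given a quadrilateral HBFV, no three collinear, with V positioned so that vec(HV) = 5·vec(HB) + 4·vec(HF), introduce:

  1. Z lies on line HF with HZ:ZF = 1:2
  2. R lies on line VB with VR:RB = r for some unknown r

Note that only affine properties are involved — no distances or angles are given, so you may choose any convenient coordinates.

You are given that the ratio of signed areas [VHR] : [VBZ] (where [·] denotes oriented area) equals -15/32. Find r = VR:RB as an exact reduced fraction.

r = 5/3

Work in coordinates with H = (0, 0), B = (1, 0), F = (0, 1), V = (5, 4).
1. Z lies on line HF with HZ:ZF = 1:2 ⇒ Z = (0, 1/3)
2. With VR:RB = r, write λ = r/(r+1) so R = V + λ·(B−V); R is affine-linear in λ
Every point depending on R is an affine combination of R and λ-independent points, so each such coordinate is linear in λ; the λ² term in each signed area is a multiple of (B−V)×(B−V) = 0, so 2·[VHR] and 2·[VBZ] are each linear in λ. Evaluating at λ=0 and λ=1:
  2·[VHR] = 4·λ,   2·[VBZ] = -16/3
So [VHR]:[VBZ] = (4·λ) / (-16/3). Setting this equal to -15/32:
  4·λ = -15/32·(-16/3)  ⇒  λ = 5/8
Then r = λ/(1−λ) = (5/8)/(3/8) = 5/3. Check: with r = 5/3, R = (5/2, 3/2) and [VHR]:[VBZ] = -15/32 as required.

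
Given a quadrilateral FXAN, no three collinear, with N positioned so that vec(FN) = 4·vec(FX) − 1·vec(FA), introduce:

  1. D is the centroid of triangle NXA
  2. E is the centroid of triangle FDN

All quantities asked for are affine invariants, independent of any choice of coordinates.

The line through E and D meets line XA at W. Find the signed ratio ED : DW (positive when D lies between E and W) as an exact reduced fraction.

ED:DW = -1/6

Assign F = (0, 0), X = (1, 0), A = (0, 1), N = (4, -1) — the answer is frame-independent, so this choice is without loss of generality.
1. D is the centroid of triangle NXA ⇒ D = (5/3, 0)
2. E is the centroid of triangle FDN ⇒ E = (17/9, -1/3)
line ED meets XA at W = (3, -2)
D = E + t·(W−E) with t = -1/5, so ED:DW = -1/5:6/5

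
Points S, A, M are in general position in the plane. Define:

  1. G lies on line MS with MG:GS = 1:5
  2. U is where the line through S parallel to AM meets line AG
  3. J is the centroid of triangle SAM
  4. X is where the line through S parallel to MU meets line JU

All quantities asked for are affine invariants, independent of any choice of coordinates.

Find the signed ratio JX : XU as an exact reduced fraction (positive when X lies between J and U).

Assign S = (0, 0), A = (1, 0), M = (0, 1) — the answer is frame-independent, so this choice is without loss of generality.
1. G lies on line MS with MG:GS = 1:5 ⇒ G = (0, 5/6)
2. U is where the line through S parallel to AM meets line AG ⇒ U = (-5, 5)
3. J is the centroid of triangle SAM ⇒ J = (1/3, 1/3)
4. X is where the line through S parallel to MU meets line JU ⇒ X = (25/3, -20/3)
X = J + t·(U−J) with t = -3/2, so JX:XU = t:(1−t) = -3/2:5/2

JX:XU = -3/5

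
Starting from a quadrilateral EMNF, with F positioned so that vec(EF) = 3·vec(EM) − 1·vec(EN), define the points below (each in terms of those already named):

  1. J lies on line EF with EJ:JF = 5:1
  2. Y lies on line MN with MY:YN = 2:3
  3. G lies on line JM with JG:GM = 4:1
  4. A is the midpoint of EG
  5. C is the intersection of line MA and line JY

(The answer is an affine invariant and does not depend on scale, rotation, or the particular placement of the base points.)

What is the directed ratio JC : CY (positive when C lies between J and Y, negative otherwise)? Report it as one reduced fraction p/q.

Set E = (0, 0), M = (1, 0), N = (0, 1), F = (3, -1); any affine frame gives the same invariant.
1. J lies on line EF with EJ:JF = 5:1 ⇒ J = (5/2, -5/6)
2. Y lies on line MN with MY:YN = 2:3 ⇒ Y = (3/5, 2/5)
3. G lies on line JM with JG:GM = 4:1 ⇒ G = (13/10, -1/6)
4. A is the midpoint of EG ⇒ A = (13/20, -1/12)
5. C is the intersection of line MA and line JY ⇒ C = (205/177, 20/531)
C = J + t·(Y−J) with t = 125/177, so JC:CY = t:(1−t) = 125/177:52/177

JC:CY = 125/52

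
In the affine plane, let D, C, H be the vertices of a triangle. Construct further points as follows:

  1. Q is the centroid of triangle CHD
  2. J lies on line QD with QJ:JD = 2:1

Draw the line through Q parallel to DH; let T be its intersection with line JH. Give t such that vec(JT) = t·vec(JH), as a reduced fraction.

Set D = (0, 0), C = (1, 0), H = (0, 1); any affine frame gives the same invariant.
1. Q is the centroid of triangle CHD ⇒ Q = (1/3, 1/3)
2. J lies on line QD with QJ:JD = 2:1 ⇒ J = (1/9, 1/9)
through Q parallel to DH: direction (0, 1); meets JH at T = (1/3, -5/3)
T = J + t·(H−J) with t = -2

t = -2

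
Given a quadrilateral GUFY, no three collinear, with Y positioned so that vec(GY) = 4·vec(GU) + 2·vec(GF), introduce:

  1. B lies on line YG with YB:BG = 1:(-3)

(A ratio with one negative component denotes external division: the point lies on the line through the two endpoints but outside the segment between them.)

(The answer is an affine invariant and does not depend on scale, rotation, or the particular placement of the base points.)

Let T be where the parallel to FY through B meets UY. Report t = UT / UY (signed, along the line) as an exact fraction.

Choose coordinates G = (0, 0), U = (1, 0), F = (0, 1), Y = (4, 2).
1. B lies on line YG with YB:BG = 1:(-3) ⇒ B = (6, 3)
through B parallel to FY: direction (4, 1); meets UY at T = (26/5, 14/5)
T = U + t·(Y−U) with t = 7/5

t = 7/5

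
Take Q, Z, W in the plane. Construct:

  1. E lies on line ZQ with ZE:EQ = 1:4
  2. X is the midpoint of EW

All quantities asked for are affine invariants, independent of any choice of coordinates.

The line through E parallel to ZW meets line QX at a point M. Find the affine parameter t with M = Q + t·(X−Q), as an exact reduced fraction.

Assign Q = (0, 0), Z = (1, 0), W = (0, 1) — the answer is frame-independent, so this choice is without loss of generality.
1. E lies on line ZQ with ZE:EQ = 1:4 ⇒ E = (4/5, 0)
2. X is the midpoint of EW ⇒ X = (2/5, 1/2)
through E parallel to ZW: direction (-1, 1); meets QX at M = (16/45, 4/9)
M = Q + t·(X−Q) with t = 8/9

t = 8/9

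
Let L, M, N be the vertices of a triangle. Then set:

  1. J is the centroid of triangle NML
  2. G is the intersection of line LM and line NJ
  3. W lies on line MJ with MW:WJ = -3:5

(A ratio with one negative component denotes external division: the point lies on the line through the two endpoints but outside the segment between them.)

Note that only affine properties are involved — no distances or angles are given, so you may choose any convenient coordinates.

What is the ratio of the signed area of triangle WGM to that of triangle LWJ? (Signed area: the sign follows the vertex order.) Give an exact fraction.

[WGM]:[LWJ] = -3/10

Choose coordinates L = (0, 0), M = (1, 0), N = (0, 1).
1. J is the centroid of triangle NML ⇒ J = (1/3, 1/3)
2. G is the intersection of line LM and line NJ ⇒ G = (1/2, 0)
3. W lies on line MJ with MW:WJ = -3:5 ⇒ W = (2, -1/2)
2·[WGM] = -1/4, 2·[LWJ] = 5/6
[WGM]:[LWJ] = -1/4:5/6 = -3/10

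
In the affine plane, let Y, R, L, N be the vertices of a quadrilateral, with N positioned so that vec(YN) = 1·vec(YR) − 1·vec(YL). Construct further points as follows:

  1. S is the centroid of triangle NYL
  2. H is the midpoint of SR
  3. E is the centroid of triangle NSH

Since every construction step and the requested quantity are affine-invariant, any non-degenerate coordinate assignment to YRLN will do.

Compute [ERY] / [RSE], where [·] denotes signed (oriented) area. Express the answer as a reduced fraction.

[ERY]:[RSE] = 3/2

Set Y = (0, 0), R = (1, 0), L = (0, 1), N = (1, -1); any affine frame gives the same invariant.
1. S is the centroid of triangle NYL ⇒ S = (1/3, 0)
2. H is the midpoint of SR ⇒ H = (2/3, 0)
3. E is the centroid of triangle NSH ⇒ E = (2/3, -1/3)
2·[ERY] = 1/3, 2·[RSE] = 2/9
[ERY]:[RSE] = 1/3:2/9 = 3/2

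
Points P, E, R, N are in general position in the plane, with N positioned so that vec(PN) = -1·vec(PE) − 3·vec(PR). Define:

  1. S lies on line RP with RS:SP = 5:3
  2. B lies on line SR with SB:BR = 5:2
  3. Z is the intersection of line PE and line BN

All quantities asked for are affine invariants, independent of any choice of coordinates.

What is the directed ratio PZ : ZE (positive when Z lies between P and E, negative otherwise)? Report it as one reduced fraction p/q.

PZ:ZE = -23/130

Set P = (0, 0), E = (1, 0), R = (0, 1), N = (-1, -3); any affine frame gives the same invariant.
1. S lies on line RP with RS:SP = 5:3 ⇒ S = (0, 3/8)
2. B lies on line SR with SB:BR = 5:2 ⇒ B = (0, 23/28)
3. Z is the intersection of line PE and line BN ⇒ Z = (-23/107, 0)
Z = P + t·(E−P) with t = -23/107, so PZ:ZE = t:(1−t) = -23/107:130/107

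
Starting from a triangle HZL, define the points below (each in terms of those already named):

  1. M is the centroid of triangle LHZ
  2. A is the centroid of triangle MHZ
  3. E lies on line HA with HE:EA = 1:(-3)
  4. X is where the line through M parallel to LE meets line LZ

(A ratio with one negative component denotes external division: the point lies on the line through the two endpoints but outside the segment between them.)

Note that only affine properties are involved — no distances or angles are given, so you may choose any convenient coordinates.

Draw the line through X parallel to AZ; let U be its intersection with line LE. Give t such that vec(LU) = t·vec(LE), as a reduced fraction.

Work in coordinates with H = (0, 0), Z = (1, 0), L = (0, 1).
1. M is the centroid of triangle LHZ ⇒ M = (1/3, 1/3)
2. A is the centroid of triangle MHZ ⇒ A = (4/9, 1/9)
3. E lies on line HA with HE:EA = 1:(-3) ⇒ E = (-2/9, -1/18)
4. X is where the line through M parallel to LE meets line LZ ⇒ X = (9/23, 14/23)
through X parallel to AZ: direction (5/9, -1/9); meets LE at U = (-16/253, 177/253)
U = L + t·(E−L) with t = 72/253

t = 72/253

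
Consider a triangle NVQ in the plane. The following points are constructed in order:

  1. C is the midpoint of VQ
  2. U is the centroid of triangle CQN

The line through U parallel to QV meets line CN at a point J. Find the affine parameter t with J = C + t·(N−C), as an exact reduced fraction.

t = 1/3

Assign N = (0, 0), V = (1, 0), Q = (0, 1) — the answer is frame-independent, so this choice is without loss of generality.
1. C is the midpoint of VQ ⇒ C = (1/2, 1/2)
2. U is the centroid of triangle CQN ⇒ U = (1/6, 1/2)
through U parallel to QV: direction (1, -1); meets CN at J = (1/3, 1/3)
J = C + t·(N−C) with t = 1/3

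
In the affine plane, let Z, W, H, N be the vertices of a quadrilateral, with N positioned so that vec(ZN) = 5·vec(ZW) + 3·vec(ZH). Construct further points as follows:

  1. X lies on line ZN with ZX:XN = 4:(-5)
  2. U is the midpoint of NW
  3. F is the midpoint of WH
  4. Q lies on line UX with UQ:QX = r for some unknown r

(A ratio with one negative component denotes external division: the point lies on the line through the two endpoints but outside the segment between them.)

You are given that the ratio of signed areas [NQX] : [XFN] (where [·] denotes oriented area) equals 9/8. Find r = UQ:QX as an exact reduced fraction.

r = 1/3

Set Z = (0, 0), W = (1, 0), H = (0, 1), N = (5, 3); any affine frame gives the same invariant.
1. X lies on line ZN with ZX:XN = 4:(-5) ⇒ X = (-20, -12)
2. U is the midpoint of NW ⇒ U = (3, 3/2)
3. F is the midpoint of WH ⇒ F = (1/2, 1/2)
4. With UQ:QX = r, write λ = r/(r+1) so Q = U + λ·(X−U); Q is affine-linear in λ
Every point depending on Q is an affine combination of Q and λ-independent points, so each such coordinate is linear in λ; the λ² term in each signed area is a multiple of (X−U)×(X−U) = 0, so 2·[NQX] and 2·[XFN] are each linear in λ. Evaluating at λ=0 and λ=1:
  2·[NQX] = 15/2·λ − 15/2,   2·[XFN] = -5
So [NQX]:[XFN] = (15/2·λ − 15/2) / (-5). Setting this equal to 9/8:
  15/2·λ − 15/2 = 9/8·(-5)  ⇒  λ = 1/4
Then r = λ/(1−λ) = (1/4)/(3/4) = 1/3. Check: with r = 1/3, Q = (-11/4, -15/8) and [NQX]:[XFN] = 9/8 as required.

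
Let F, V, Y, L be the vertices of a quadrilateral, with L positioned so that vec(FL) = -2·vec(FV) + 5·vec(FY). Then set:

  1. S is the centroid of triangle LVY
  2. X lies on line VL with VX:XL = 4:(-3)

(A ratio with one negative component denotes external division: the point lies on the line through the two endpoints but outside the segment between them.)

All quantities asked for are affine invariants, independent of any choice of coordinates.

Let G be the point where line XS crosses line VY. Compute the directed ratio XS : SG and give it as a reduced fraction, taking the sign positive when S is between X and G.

Work in coordinates with F = (0, 0), V = (1, 0), Y = (0, 1), L = (-2, 5).
1. S is the centroid of triangle LVY ⇒ S = (-1/3, 2)
2. X lies on line VL with VX:XL = 4:(-3) ⇒ X = (-11, 20)
line XS meets VY at G = (7/11, 4/11)
S = X + t·(G−X) with t = 11/12, so XS:SG = 11/12:1/12

XS:SG = 11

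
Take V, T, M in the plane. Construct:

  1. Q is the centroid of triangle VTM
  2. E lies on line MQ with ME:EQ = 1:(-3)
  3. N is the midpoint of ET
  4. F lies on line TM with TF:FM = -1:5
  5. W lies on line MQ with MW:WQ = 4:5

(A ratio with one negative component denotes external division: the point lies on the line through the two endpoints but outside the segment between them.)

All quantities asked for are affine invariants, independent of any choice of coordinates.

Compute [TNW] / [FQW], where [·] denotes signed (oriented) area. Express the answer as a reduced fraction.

[TNW]:[FQW] = -17/25

Set V = (0, 0), T = (1, 0), M = (0, 1); any affine frame gives the same invariant.
1. Q is the centroid of triangle VTM ⇒ Q = (1/3, 1/3)
2. E lies on line MQ with ME:EQ = 1:(-3) ⇒ E = (-1/6, 4/3)
3. N is the midpoint of ET ⇒ N = (5/12, 2/3)
4. F lies on line TM with TF:FM = -1:5 ⇒ F = (5/4, -1/4)
5. W lies on line MQ with MW:WQ = 4:5 ⇒ W = (4/27, 19/27)
2·[TNW] = 17/108, 2·[FQW] = -25/108
[TNW]:[FQW] = 17/108:-25/108 = -17/25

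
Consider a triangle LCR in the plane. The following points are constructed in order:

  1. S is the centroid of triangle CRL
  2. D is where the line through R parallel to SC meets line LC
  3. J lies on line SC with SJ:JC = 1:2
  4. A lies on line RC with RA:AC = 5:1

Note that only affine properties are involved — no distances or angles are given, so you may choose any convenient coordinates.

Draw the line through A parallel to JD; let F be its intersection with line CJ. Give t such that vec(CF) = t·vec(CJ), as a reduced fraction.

t = 11/12

Assign L = (0, 0), C = (1, 0), R = (0, 1) — the answer is frame-independent, so this choice is without loss of generality.
1. S is the centroid of triangle CRL ⇒ S = (1/3, 1/3)
2. D is where the line through R parallel to SC meets line LC ⇒ D = (2, 0)
3. J lies on line SC with SJ:JC = 1:2 ⇒ J = (5/9, 2/9)
4. A lies on line RC with RA:AC = 5:1 ⇒ A = (5/6, 1/6)
through A parallel to JD: direction (13/9, -2/9); meets CJ at F = (16/27, 11/54)
F = C + t·(J−C) with t = 11/12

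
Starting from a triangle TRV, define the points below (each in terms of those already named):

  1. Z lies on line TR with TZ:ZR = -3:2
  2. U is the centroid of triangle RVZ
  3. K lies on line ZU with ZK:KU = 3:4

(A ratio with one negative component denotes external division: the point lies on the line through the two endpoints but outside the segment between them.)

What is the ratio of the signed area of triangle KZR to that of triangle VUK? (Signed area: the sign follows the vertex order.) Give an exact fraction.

Work in coordinates with T = (0, 0), R = (1, 0), V = (0, 1).
1. Z lies on line TR with TZ:ZR = -3:2 ⇒ Z = (3, 0)
2. U is the centroid of triangle RVZ ⇒ U = (4/3, 1/3)
3. K lies on line ZU with ZK:KU = 3:4 ⇒ K = (16/7, 1/7)
2·[KZR] = -2/7, 2·[VUK] = 8/21
[KZR]:[VUK] = -2/7:8/21 = -3/4

[KZR]:[VUK] = -3/4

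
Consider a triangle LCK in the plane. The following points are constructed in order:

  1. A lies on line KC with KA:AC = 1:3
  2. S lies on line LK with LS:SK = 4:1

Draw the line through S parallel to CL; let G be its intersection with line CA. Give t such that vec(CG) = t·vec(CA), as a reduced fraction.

t = 16/15

Choose coordinates L = (0, 0), C = (1, 0), K = (0, 1).
1. A lies on line KC with KA:AC = 1:3 ⇒ A = (1/4, 3/4)
2. S lies on line LK with LS:SK = 4:1 ⇒ S = (0, 4/5)
through S parallel to CL: direction (-1, 0); meets CA at G = (1/5, 4/5)
G = C + t·(A−C) with t = 16/15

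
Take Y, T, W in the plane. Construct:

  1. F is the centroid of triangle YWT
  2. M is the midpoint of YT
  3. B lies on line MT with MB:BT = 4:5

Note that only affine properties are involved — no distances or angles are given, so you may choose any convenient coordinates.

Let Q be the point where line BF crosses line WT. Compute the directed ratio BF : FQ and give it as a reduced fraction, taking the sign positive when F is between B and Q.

Work in coordinates with Y = (0, 0), T = (1, 0), W = (0, 1).
1. F is the centroid of triangle YWT ⇒ F = (1/3, 1/3)
2. M is the midpoint of YT ⇒ M = (1/2, 0)
3. B lies on line MT with MB:BT = 4:5 ⇒ B = (13/18, 0)
line BF meets WT at Q = (8/3, -5/3)
F = B + t·(Q−B) with t = -1/5, so BF:FQ = -1/5:6/5

BF:FQ = -1/6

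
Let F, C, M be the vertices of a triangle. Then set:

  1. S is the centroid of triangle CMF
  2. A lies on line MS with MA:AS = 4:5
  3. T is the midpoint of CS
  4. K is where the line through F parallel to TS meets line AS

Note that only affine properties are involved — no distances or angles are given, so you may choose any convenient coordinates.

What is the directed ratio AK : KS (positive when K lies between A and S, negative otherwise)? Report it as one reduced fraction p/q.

AK:KS = -14/9

Set F = (0, 0), C = (1, 0), M = (0, 1); any affine frame gives the same invariant.
1. S is the centroid of triangle CMF ⇒ S = (1/3, 1/3)
2. A lies on line MS with MA:AS = 4:5 ⇒ A = (4/27, 19/27)
3. T is the midpoint of CS ⇒ T = (2/3, 1/6)
4. K is where the line through F parallel to TS meets line AS ⇒ K = (2/3, -1/3)
K = A + t·(S−A) with t = 14/5, so AK:KS = t:(1−t) = 14/5:-9/5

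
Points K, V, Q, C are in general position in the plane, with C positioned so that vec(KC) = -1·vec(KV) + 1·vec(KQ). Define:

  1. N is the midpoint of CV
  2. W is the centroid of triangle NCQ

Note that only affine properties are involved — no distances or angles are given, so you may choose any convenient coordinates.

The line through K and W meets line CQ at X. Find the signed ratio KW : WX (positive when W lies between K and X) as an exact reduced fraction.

Work in coordinates with K = (0, 0), V = (1, 0), Q = (0, 1), C = (-1, 1).
1. N is the midpoint of CV ⇒ N = (0, 1/2)
2. W is the centroid of triangle NCQ ⇒ W = (-1/3, 5/6)
line KW meets CQ at X = (-2/5, 1)
W = K + t·(X−K) with t = 5/6, so KW:WX = 5/6:1/6

KW:WX = 5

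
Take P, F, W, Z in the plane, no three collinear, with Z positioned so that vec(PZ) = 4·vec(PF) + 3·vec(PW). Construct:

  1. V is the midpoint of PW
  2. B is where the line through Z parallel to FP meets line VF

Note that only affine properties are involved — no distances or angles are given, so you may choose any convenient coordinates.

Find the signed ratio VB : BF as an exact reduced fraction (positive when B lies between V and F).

VB:BF = -5/6

Choose coordinates P = (0, 0), F = (1, 0), W = (0, 1), Z = (4, 3).
1. V is the midpoint of PW ⇒ V = (0, 1/2)
2. B is where the line through Z parallel to FP meets line VF ⇒ B = (-5, 3)
B = V + t·(F−V) with t = -5, so VB:BF = t:(1−t) = -5:6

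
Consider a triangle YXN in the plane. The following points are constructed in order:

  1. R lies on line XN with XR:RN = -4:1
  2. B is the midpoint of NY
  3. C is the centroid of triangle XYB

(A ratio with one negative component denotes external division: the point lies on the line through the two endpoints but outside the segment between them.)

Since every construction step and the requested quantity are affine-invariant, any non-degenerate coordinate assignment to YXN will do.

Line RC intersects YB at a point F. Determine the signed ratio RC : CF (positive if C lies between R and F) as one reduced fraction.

RC:CF = -2

Set Y = (0, 0), X = (1, 0), N = (0, 1); any affine frame gives the same invariant.
1. R lies on line XN with XR:RN = -4:1 ⇒ R = (-1/3, 4/3)
2. B is the midpoint of NY ⇒ B = (0, 1/2)
3. C is the centroid of triangle XYB ⇒ C = (1/3, 1/6)
line RC meets YB at F = (0, 3/4)
C = R + t·(F−R) with t = 2, so RC:CF = 2:-1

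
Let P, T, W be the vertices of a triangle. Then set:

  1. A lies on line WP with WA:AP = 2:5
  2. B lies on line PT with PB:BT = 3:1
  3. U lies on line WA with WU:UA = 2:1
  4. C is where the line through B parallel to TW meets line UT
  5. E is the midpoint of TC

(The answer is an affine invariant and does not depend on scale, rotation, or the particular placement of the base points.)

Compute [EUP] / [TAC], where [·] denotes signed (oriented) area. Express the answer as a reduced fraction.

[EUP]:[TAC] = -187/84

Work in coordinates with P = (0, 0), T = (1, 0), W = (0, 1).
1. A lies on line WP with WA:AP = 2:5 ⇒ A = (0, 5/7)
2. B lies on line PT with PB:BT = 3:1 ⇒ B = (3/4, 0)
3. U lies on line WA with WU:UA = 2:1 ⇒ U = (0, 17/21)
4. C is where the line through B parallel to TW meets line UT ⇒ C = (-5/16, 17/16)
5. E is the midpoint of TC ⇒ E = (11/32, 17/32)
2·[EUP] = 187/672, 2·[TAC] = -1/8
[EUP]:[TAC] = 187/672:-1/8 = -187/84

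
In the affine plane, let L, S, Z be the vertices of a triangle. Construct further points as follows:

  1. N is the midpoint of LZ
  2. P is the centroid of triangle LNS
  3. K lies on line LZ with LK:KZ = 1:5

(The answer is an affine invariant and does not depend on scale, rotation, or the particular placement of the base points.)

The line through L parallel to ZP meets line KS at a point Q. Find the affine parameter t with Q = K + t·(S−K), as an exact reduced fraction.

t = -1/14

Set L = (0, 0), S = (1, 0), Z = (0, 1); any affine frame gives the same invariant.
1. N is the midpoint of LZ ⇒ N = (0, 1/2)
2. P is the centroid of triangle LNS ⇒ P = (1/3, 1/6)
3. K lies on line LZ with LK:KZ = 1:5 ⇒ K = (0, 1/6)
through L parallel to ZP: direction (1/3, -5/6); meets KS at Q = (-1/14, 5/28)
Q = K + t·(S−K) with t = -1/14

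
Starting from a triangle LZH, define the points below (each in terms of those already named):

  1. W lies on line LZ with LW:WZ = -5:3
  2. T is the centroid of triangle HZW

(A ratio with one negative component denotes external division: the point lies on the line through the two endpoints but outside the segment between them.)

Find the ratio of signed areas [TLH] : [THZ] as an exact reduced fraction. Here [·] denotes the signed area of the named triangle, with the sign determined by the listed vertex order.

Set L = (0, 0), Z = (1, 0), H = (0, 1); any affine frame gives the same invariant.
1. W lies on line LZ with LW:WZ = -5:3 ⇒ W = (5/2, 0)
2. T is the centroid of triangle HZW ⇒ T = (7/6, 1/3)
2·[TLH] = -7/6, 2·[THZ] = 1/2
[TLH]:[THZ] = -7/6:1/2 = -7/3

[TLH]:[THZ] = -7/3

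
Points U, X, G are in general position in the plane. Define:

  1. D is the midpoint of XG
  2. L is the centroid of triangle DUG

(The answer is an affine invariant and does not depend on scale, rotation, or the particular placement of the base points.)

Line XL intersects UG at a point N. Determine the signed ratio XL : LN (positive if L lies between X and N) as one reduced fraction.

Assign U = (0, 0), X = (1, 0), G = (0, 1) — the answer is frame-independent, so this choice is without loss of generality.
1. D is the midpoint of XG ⇒ D = (1/2, 1/2)
2. L is the centroid of triangle DUG ⇒ L = (1/6, 1/2)
line XL meets UG at N = (0, 3/5)
L = X + t·(N−X) with t = 5/6, so XL:LN = 5/6:1/6

XL:LN = 5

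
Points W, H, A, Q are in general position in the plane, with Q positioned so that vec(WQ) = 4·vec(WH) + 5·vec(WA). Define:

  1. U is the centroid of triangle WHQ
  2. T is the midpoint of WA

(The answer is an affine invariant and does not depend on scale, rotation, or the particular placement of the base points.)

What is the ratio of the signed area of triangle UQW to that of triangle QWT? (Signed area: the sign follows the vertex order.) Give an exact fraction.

[UQW]:[QWT] = -5/6

Work in coordinates with W = (0, 0), H = (1, 0), A = (0, 1), Q = (4, 5).
1. U is the centroid of triangle WHQ ⇒ U = (5/3, 5/3)
2. T is the midpoint of WA ⇒ T = (0, 1/2)
2·[UQW] = 5/3, 2·[QWT] = -2
[UQW]:[QWT] = 5/3:-2 = -5/6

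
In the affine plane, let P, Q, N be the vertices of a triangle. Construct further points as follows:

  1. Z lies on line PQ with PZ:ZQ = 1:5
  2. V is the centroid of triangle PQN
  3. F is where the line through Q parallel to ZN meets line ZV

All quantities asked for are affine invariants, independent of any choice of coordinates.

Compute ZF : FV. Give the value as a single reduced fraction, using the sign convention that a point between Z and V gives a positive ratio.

Choose coordinates P = (0, 0), Q = (1, 0), N = (0, 1).
1. Z lies on line PQ with PZ:ZQ = 1:5 ⇒ Z = (1/6, 0)
2. V is the centroid of triangle PQN ⇒ V = (1/3, 1/3)
3. F is where the line through Q parallel to ZN meets line ZV ⇒ F = (19/24, 5/4)
F = Z + t·(V−Z) with t = 15/4, so ZF:FV = t:(1−t) = 15/4:-11/4

ZF:FV = -15/11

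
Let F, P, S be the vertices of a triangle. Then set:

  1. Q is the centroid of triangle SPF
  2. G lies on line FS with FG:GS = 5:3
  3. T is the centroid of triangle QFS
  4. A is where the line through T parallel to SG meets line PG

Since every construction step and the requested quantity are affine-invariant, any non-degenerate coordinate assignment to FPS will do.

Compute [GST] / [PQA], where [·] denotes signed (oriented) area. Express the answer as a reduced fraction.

[GST]:[PQA] = 9/16

Set F = (0, 0), P = (1, 0), S = (0, 1); any affine frame gives the same invariant.
1. Q is the centroid of triangle SPF ⇒ Q = (1/3, 1/3)
2. G lies on line FS with FG:GS = 5:3 ⇒ G = (0, 5/8)
3. T is the centroid of triangle QFS ⇒ T = (1/9, 4/9)
4. A is where the line through T parallel to SG meets line PG ⇒ A = (1/9, 5/9)
2·[GST] = -1/24, 2·[PQA] = -2/27
[GST]:[PQA] = -1/24:-2/27 = 9/16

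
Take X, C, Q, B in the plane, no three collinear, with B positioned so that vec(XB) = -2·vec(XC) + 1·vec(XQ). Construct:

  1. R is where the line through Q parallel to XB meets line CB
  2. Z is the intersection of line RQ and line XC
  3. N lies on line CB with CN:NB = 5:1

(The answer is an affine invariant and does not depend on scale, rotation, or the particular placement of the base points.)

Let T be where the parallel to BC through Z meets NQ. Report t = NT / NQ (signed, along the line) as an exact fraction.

t = 1/2

Set X = (0, 0), C = (1, 0), Q = (0, 1), B = (-2, 1); any affine frame gives the same invariant.
1. R is where the line through Q parallel to XB meets line CB ⇒ R = (4, -1)
2. Z is the intersection of line RQ and line XC ⇒ Z = (2, 0)
3. N lies on line CB with CN:NB = 5:1 ⇒ N = (-3/2, 5/6)
through Z parallel to BC: direction (3, -1); meets NQ at T = (-3/4, 11/12)
T = N + t·(Q−N) with t = 1/2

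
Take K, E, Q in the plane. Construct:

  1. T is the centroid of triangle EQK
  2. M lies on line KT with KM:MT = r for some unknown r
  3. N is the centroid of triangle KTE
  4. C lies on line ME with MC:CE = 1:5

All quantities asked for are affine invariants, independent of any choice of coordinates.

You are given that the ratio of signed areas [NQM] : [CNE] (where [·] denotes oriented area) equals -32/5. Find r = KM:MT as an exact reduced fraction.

r = 1/4

Assign K = (0, 0), E = (1, 0), Q = (0, 1) — the answer is frame-independent, so this choice is without loss of generality.
1. T is the centroid of triangle EQK ⇒ T = (1/3, 1/3)
2. With KM:MT = r, write λ = r/(r+1) so M = K + λ·(T−K); M is affine-linear in λ
3. N is the centroid of triangle KTE ⇒ N = (4/9, 1/9)
4. C lies on line ME with MC:CE = 1:5 ⇒ C is an affine combination of earlier points and hence also affine-linear in λ
Every point depending on M is an affine combination of M and λ-independent points, so each such coordinate is linear in λ; the λ² term in each signed area is a multiple of (T−K)×(T−K) = 0, so 2·[NQM] and 2·[CNE] are each linear in λ. Evaluating at λ=0 and λ=1:
  2·[NQM] = -4/9·λ + 4/9,   2·[CNE] = 5/27·λ − 5/54
So [NQM]:[CNE] = (-4/9·λ + 4/9) / (5/27·λ − 5/54). Setting this equal to -32/5:
  -4/9·λ + 4/9 = -32/5·(5/27·λ − 5/54)  ⇒  λ = 1/5
Then r = λ/(1−λ) = (1/5)/(4/5) = 1/4. Check: with r = 1/4, M = (1/15, 1/15) and [NQM]:[CNE] = -32/5 as required.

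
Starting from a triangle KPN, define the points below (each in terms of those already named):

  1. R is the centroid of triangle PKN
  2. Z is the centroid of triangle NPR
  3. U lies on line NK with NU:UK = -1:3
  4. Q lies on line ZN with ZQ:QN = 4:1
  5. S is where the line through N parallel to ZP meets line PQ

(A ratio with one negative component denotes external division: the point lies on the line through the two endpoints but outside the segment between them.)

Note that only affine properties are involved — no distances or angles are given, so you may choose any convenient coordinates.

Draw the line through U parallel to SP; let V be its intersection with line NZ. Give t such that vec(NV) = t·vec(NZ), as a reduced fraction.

Assign K = (0, 0), P = (1, 0), N = (0, 1) — the answer is frame-independent, so this choice is without loss of generality.
1. R is the centroid of triangle PKN ⇒ R = (1/3, 1/3)
2. Z is the centroid of triangle NPR ⇒ Z = (4/9, 4/9)
3. U lies on line NK with NU:UK = -1:3 ⇒ U = (0, 3/2)
4. Q lies on line ZN with ZQ:QN = 4:1 ⇒ Q = (4/45, 8/9)
5. S is where the line through N parallel to ZP meets line PQ ⇒ S = (-5/36, 10/9)
through U parallel to SP: direction (41/36, -10/9); meets NZ at V = (-82/45, 59/18)
V = N + t·(Z−N) with t = -41/10

t = -41/10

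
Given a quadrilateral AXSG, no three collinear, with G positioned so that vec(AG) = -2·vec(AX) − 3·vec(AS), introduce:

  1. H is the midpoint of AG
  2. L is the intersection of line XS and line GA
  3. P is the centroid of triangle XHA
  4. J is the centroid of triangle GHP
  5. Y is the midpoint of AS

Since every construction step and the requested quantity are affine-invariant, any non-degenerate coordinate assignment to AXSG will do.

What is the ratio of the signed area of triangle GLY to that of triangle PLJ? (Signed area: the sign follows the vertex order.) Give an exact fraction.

[GLY]:[PLJ] = 36/19

Work in coordinates with A = (0, 0), X = (1, 0), S = (0, 1), G = (-2, -3).
1. H is the midpoint of AG ⇒ H = (-1, -3/2)
2. L is the intersection of line XS and line GA ⇒ L = (2/5, 3/5)
3. P is the centroid of triangle XHA ⇒ P = (0, -1/2)
4. J is the centroid of triangle GHP ⇒ J = (-1, -5/3)
5. Y is the midpoint of AS ⇒ Y = (0, 1/2)
2·[GLY] = 6/5, 2·[PLJ] = 19/30
[GLY]:[PLJ] = 6/5:19/30 = 36/19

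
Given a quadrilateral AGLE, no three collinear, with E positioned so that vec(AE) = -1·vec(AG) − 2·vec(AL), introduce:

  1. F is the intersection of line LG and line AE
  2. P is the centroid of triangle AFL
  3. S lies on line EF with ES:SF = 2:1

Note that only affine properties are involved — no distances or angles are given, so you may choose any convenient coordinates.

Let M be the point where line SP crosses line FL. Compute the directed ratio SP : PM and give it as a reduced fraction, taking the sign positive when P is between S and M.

Set A = (0, 0), G = (1, 0), L = (0, 1), E = (-1, -2); any affine frame gives the same invariant.
1. F is the intersection of line LG and line AE ⇒ F = (1/3, 2/3)
2. P is the centroid of triangle AFL ⇒ P = (1/9, 5/9)
3. S lies on line EF with ES:SF = 2:1 ⇒ S = (-1/9, -2/9)
line SP meets FL at M = (5/27, 22/27)
P = S + t·(M−S) with t = 3/4, so SP:PM = 3/4:1/4

SP:PM = 3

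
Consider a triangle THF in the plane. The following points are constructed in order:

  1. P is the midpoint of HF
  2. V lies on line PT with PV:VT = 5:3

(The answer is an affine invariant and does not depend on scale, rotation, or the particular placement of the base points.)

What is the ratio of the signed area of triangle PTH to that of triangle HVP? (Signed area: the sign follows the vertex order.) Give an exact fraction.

Set T = (0, 0), H = (1, 0), F = (0, 1); any affine frame gives the same invariant.
1. P is the midpoint of HF ⇒ P = (1/2, 1/2)
2. V lies on line PT with PV:VT = 5:3 ⇒ V = (3/16, 3/16)
2·[PTH] = 1/2, 2·[HVP] = -5/16
[PTH]:[HVP] = 1/2:-5/16 = -8/5

[PTH]:[HVP] = -8/5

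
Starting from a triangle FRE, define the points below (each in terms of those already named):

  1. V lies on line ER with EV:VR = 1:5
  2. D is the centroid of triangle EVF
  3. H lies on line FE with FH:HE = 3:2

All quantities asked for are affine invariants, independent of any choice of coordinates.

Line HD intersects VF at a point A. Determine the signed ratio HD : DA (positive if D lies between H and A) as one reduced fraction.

Work in coordinates with F = (0, 0), R = (1, 0), E = (0, 1).
1. V lies on line ER with EV:VR = 1:5 ⇒ V = (1/6, 5/6)
2. D is the centroid of triangle EVF ⇒ D = (1/18, 11/18)
3. H lies on line FE with FH:HE = 3:2 ⇒ H = (0, 3/5)
line HD meets VF at A = (1/8, 5/8)
D = H + t·(A−H) with t = 4/9, so HD:DA = 4/9:5/9

HD:DA = 4/5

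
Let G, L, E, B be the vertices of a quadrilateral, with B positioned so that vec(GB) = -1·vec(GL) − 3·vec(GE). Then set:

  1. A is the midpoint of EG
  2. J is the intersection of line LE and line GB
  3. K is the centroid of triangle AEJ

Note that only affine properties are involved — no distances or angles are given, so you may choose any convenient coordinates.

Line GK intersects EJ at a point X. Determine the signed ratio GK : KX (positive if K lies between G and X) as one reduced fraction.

GK:KX = 5

Choose coordinates G = (0, 0), L = (1, 0), E = (0, 1), B = (-1, -3).
1. A is the midpoint of EG ⇒ A = (0, 1/2)
2. J is the intersection of line LE and line GB ⇒ J = (1/4, 3/4)
3. K is the centroid of triangle AEJ ⇒ K = (1/12, 3/4)
line GK meets EJ at X = (1/10, 9/10)
K = G + t·(X−G) with t = 5/6, so GK:KX = 5/6:1/6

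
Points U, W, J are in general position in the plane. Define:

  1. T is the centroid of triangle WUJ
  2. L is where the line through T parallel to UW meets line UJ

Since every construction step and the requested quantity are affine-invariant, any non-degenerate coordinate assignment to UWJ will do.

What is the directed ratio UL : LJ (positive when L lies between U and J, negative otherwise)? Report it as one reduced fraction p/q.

UL:LJ = 1/2

Assign U = (0, 0), W = (1, 0), J = (0, 1) — the answer is frame-independent, so this choice is without loss of generality.
1. T is the centroid of triangle WUJ ⇒ T = (1/3, 1/3)
2. L is where the line through T parallel to UW meets line UJ ⇒ L = (0, 1/3)
L = U + t·(J−U) with t = 1/3, so UL:LJ = t:(1−t) = 1/3:2/3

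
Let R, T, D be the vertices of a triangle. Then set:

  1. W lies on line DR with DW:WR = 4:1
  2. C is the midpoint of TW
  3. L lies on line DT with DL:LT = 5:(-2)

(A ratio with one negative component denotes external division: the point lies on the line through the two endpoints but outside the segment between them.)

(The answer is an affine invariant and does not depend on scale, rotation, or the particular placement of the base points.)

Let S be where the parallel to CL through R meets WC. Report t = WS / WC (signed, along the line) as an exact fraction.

Choose coordinates R = (0, 0), T = (1, 0), D = (0, 1).
1. W lies on line DR with DW:WR = 4:1 ⇒ W = (0, 1/5)
2. C is the midpoint of TW ⇒ C = (1/2, 1/10)
3. L lies on line DT with DL:LT = 5:(-2) ⇒ L = (5/3, -2/3)
through R parallel to CL: direction (7/6, -23/30); meets WC at S = (-7/16, 23/80)
S = W + t·(C−W) with t = -7/8

t = -7/8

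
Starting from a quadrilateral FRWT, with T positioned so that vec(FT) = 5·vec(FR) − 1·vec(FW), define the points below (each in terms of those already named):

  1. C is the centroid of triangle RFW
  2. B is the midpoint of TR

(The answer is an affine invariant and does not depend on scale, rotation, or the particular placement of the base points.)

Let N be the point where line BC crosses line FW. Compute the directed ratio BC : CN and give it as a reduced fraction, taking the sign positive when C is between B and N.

BC:CN = 8

Choose coordinates F = (0, 0), R = (1, 0), W = (0, 1), T = (5, -1).
1. C is the centroid of triangle RFW ⇒ C = (1/3, 1/3)
2. B is the midpoint of TR ⇒ B = (3, -1/2)
line BC meets FW at N = (0, 7/16)
C = B + t·(N−B) with t = 8/9, so BC:CN = 8/9:1/9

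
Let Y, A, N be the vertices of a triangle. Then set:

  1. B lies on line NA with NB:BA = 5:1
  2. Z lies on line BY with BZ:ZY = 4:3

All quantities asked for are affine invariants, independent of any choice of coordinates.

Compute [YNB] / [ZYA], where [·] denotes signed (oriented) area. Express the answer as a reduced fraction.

[YNB]:[ZYA] = -35/3

Set Y = (0, 0), A = (1, 0), N = (0, 1); any affine frame gives the same invariant.
1. B lies on line NA with NB:BA = 5:1 ⇒ B = (5/6, 1/6)
2. Z lies on line BY with BZ:ZY = 4:3 ⇒ Z = (5/14, 1/14)
2·[YNB] = -5/6, 2·[ZYA] = 1/14
[YNB]:[ZYA] = -5/6:1/14 = -35/3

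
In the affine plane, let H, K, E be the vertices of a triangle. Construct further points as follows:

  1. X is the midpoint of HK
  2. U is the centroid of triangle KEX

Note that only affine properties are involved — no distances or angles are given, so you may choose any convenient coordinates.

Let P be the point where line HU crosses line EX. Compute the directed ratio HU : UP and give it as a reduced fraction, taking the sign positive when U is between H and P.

HU:UP = -4

Set H = (0, 0), K = (1, 0), E = (0, 1); any affine frame gives the same invariant.
1. X is the midpoint of HK ⇒ X = (1/2, 0)
2. U is the centroid of triangle KEX ⇒ U = (1/2, 1/3)
line HU meets EX at P = (3/8, 1/4)
U = H + t·(P−H) with t = 4/3, so HU:UP = 4/3:-1/3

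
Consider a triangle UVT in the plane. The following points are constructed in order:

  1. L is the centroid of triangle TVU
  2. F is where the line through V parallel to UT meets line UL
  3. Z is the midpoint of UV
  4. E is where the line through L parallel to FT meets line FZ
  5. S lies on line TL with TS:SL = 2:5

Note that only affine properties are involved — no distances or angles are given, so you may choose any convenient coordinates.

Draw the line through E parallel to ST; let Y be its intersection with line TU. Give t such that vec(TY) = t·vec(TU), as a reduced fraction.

t = -2/3

Choose coordinates U = (0, 0), V = (1, 0), T = (0, 1).
1. L is the centroid of triangle TVU ⇒ L = (1/3, 1/3)
2. F is where the line through V parallel to UT meets line UL ⇒ F = (1, 1)
3. Z is the midpoint of UV ⇒ Z = (1/2, 0)
4. E is where the line through L parallel to FT meets line FZ ⇒ E = (2/3, 1/3)
5. S lies on line TL with TS:SL = 2:5 ⇒ S = (2/21, 17/21)
through E parallel to ST: direction (-2/21, 4/21); meets TU at Y = (0, 5/3)
Y = T + t·(U−T) with t = -2/3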